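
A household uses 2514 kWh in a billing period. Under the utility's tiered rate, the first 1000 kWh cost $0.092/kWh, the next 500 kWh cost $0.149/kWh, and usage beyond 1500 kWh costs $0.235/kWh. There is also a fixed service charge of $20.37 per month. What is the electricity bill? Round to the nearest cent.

$425.16

First 1000 kWh × $0.092 = $92.00
Next 500 kWh × $0.149 = $74.50
Remaining 1014 kWh × $0.235 = $238.29
Energy charge = $404.79; + service $20.37 = $425.16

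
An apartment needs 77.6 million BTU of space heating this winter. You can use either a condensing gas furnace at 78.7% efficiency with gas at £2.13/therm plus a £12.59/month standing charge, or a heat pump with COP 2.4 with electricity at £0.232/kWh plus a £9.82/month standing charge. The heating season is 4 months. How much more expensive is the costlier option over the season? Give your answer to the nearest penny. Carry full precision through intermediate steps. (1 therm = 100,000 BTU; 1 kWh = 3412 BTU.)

Heat load = 77.6 × 10⁶ BTU = 77,600,000 BTU
Gas: input = 77,600,000 / 0.787 = 98,602,287 BTU = 986 therm → 986 × £2.13 = £2,100.23; + 4 × £12.59 standing = £2,150.59
Heat pump: 77,600,000 BTU / 3412 = 22,740 kWh heat; / 2.4 = 9,476 kWh in → × £0.232 = £2,198.52; + 4 × £9.82 standing = £2,237.80
Difference = |£2,150.59 − £2,237.80| = £87.21

£87.21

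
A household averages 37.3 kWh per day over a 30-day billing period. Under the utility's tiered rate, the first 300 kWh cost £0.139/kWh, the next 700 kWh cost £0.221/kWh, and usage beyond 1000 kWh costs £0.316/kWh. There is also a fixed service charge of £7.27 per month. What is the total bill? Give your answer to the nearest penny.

Usage = 37.3 kWh/day × 30 days = 1119 kWh
First 300 kWh × £0.139 = £41.70
Next 700 kWh × £0.221 = £154.70
Remaining 119 kWh × £0.316 = £37.60
Energy charge = £234.00; + service £7.27 = £241.27

£241.27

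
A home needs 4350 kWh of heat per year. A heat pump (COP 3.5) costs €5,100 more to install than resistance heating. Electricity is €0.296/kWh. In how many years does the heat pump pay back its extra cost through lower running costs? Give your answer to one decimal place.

Resistance: 4350 kWh × €0.296 = €1,287.60/yr
Heat pump: 4350 / 3.5 = 1243 kWh in → × €0.296 = €367.89/yr
Annual savings = €919.71
Payback = €5,100 / €919.71 = 5.55 years

5.5 years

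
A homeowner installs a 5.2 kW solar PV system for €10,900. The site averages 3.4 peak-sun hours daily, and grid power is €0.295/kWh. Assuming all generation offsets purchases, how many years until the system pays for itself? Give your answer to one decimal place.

Daily generation = 5.2 kW × 3.4 h = 17.68 kWh
Annual generation = 17.68 × 365 = 6453.2 kWh
Annual savings = 6453.2 × €0.295 = €1,903.69
Payback = €10,900 / €1,903.69 = 5.73 years

5.7 years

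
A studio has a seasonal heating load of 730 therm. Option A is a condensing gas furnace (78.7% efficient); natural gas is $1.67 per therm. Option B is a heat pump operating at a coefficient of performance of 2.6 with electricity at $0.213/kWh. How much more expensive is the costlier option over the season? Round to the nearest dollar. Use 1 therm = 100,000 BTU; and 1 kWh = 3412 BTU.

Heat load = 730 therm × 100,000 = 73,000,000 BTU
Gas: input = 73,000,000 / 0.787 = 92,757,306 BTU = 927.6 therm → 927.6 × $1.67 = $1,549.05
Heat pump: 73,000,000 BTU / 3412 = 21,400 kWh heat; / 2.6 = 8,229 kWh in → × $0.213 = $1,752.75
Difference = |$1,549.05 − $1,752.75| = $203.70 ≈ $204

$204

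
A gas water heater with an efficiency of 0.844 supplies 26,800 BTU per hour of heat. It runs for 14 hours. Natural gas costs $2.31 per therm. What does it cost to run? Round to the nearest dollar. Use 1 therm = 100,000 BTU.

$10

Heat delivered = 26,800 BTU/h × 14 h = 375,200 BTU
Gas input = 375,200 / 0.844 = 444,550 BTU
= 444,550 / 100,000 = 4.445 therm
Cost = 4.445 × $2.31/therm = $10.27 ≈ $10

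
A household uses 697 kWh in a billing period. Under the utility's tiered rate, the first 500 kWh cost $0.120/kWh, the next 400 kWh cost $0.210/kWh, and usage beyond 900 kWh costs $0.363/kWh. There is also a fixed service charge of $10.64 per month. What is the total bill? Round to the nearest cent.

First 500 kWh × $0.120 = $60.00
Next 197 kWh × $0.210 = $41.37
Remaining tier: 0 kWh (not reached)
Energy charge = $101.37; + service $10.64 = $112.01

$112.01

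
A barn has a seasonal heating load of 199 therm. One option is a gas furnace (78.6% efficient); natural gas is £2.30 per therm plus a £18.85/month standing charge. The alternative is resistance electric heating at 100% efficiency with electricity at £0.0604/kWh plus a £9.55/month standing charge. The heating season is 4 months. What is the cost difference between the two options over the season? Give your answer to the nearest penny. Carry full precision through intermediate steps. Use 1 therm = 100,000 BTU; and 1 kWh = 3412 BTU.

Heat load = 199 therm × 100,000 = 19,900,000 BTU
Gas: input = 19,900,000 / 0.786 = 25,318,066 BTU = 253.2 therm → 253.2 × £2.30 = £582.32; + 4 × £18.85 standing = £657.72
Electric: 19,900,000 BTU / 3412 = 5,832 kWh → × £0.0604 = £352.27; + 4 × £9.55 standing = £390.47
Difference = |£657.72 − £390.47| = £267.24

£267.24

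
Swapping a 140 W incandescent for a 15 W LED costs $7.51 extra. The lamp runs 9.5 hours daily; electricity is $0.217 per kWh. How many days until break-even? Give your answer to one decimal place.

29.1 days

Power saved = 140 − 15 = 125 W
Daily energy saved = 125 W × 9.5 h = 1188 Wh = 1.1875 kWh
Daily savings = 1.1875 × $0.217 = $0.2577
Payback = $7.51 / $0.2577 per day = 29.14 days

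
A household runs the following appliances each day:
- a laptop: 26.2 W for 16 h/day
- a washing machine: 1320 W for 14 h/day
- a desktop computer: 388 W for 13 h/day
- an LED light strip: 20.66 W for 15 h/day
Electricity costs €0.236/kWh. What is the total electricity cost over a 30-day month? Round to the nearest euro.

laptop: 26.2 W × 16 h × 30 d = 12,576 Wh = 12.58 kWh
washing machine: 1320 W × 14 h × 30 d = 554,400 Wh = 554.4 kWh
desktop computer: 388 W × 13 h × 30 d = 151,320 Wh = 151.3 kWh
LED light strip: 20.66 W × 15 h × 30 d = 9,297 Wh = 9.297 kWh
Total energy = 12.58 + 554.4 + 151.3 + 9.297 = 727.6 kWh
Cost = 727.6 kWh × €0.236 = €171.71 ≈ €172

€172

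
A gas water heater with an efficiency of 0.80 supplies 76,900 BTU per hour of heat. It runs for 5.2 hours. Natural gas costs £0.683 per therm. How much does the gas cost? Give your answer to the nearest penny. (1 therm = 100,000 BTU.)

Heat delivered = 76,900 BTU/h × 5.2 h = 399,880 BTU
Gas input = 399,880 / 0.80 = 499,850 BTU
= 499,850 / 100,000 = 4.998 therm
Cost = 4.998 × £0.683/therm = £3.41

£3.41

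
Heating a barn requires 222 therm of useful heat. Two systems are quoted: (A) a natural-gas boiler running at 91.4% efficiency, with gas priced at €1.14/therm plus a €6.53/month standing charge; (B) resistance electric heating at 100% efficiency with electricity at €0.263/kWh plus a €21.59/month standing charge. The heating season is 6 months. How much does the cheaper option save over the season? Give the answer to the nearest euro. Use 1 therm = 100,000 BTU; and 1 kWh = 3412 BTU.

Heat load = 222 therm × 100,000 = 22,200,000 BTU
Gas: input = 22,200,000 / 0.914 = 24,288,840 BTU = 242.9 therm → 242.9 × €1.14 = €276.89; + 6 × €6.53 standing = €316.07
Electric: 22,200,000 BTU / 3412 = 6,506 kWh → × €0.263 = €1,711.20; + 6 × €21.59 standing = €1,840.74
Difference = |€316.07 − €1,840.74| = €1,524.66 ≈ €1525

€1525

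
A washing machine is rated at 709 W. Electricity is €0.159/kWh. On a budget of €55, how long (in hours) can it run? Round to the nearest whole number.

Energy budget = €55 / €0.159 per kWh = 345.9 kWh = 345,912 Wh
Runtime = 345,912 Wh / 709 W = 487.9 h

488 h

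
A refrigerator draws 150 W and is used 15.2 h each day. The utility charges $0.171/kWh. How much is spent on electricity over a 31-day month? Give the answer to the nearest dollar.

$12

Energy = 150 W × 15.2 h/day × 31 days = 70,680 Wh = 70.68 kWh
Cost = 70.68 kWh × $0.171/kWh = $12.09 ≈ $12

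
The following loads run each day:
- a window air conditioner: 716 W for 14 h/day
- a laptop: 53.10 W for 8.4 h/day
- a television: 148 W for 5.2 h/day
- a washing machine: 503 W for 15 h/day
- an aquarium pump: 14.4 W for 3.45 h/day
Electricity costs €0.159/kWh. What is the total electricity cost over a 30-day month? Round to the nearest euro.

window air conditioner: 716 W × 14 h × 30 d = 300,720 Wh = 300.7 kWh
laptop: 53.10 W × 8.4 h × 30 d = 13,381 Wh = 13.38 kWh
television: 148 W × 5.2 h × 30 d = 23,088 Wh = 23.09 kWh
washing machine: 503 W × 15 h × 30 d = 226,350 Wh = 226.3 kWh
aquarium pump: 14.4 W × 3.45 h × 30 d = 1,490 Wh = 1.49 kWh
Total energy = 300.7 + 13.38 + 23.09 + 226.3 + 1.49 = 565 kWh
Cost = 565 kWh × €0.159 = €89.84 ≈ €90

€90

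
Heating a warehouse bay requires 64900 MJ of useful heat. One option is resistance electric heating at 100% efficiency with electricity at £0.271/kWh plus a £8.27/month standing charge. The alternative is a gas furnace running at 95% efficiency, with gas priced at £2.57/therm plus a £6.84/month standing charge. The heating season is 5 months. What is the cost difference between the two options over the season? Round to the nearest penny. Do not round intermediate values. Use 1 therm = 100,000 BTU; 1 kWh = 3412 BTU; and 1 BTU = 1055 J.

£3228.95

Heat load = 64900 MJ = 64,900,000,000 J / 1055 = 61,516,588 BTU
Gas: input = 61,516,588 / 0.95 = 64,754,303 BTU = 647.5 therm → 647.5 × £2.57 = £1,664.19; + 5 × £6.84 standing = £1,698.39
Electric: 61,516,588 BTU / 3412 = 18,030 kWh → × £0.271 = £4,885.99; + 5 × £8.27 standing = £4,927.34
Difference = |£1,698.39 − £4,927.34| = £3,228.95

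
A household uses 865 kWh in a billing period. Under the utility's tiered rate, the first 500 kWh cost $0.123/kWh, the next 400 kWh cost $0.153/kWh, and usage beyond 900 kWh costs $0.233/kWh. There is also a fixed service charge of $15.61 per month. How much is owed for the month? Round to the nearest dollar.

$133

First 500 kWh × $0.123 = $61.50
Next 365 kWh × $0.153 = $55.84
Remaining tier: 0 kWh (not reached)
Energy charge = $117.34; + service $15.61 = $132.95 ≈ $133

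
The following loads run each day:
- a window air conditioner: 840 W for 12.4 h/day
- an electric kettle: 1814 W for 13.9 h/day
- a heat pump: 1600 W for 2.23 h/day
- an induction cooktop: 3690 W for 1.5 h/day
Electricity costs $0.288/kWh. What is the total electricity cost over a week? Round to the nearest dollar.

window air conditioner: 840 W × 12.4 h × 7 d = 72,912 Wh = 72.91 kWh
electric kettle: 1814 W × 13.9 h × 7 d = 176,502 Wh = 176.5 kWh
heat pump: 1600 W × 2.23 h × 7 d = 24,976 Wh = 24.98 kWh
induction cooktop: 3690 W × 1.5 h × 7 d = 38,745 Wh = 38.74 kWh
Total energy = 72.91 + 176.5 + 24.98 + 38.74 = 313.1 kWh
Cost = 313.1 kWh × $0.288 = $90.18 ≈ $90

$90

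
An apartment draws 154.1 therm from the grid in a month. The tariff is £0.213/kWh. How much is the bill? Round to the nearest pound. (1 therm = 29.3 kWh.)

154.1 therm × (29.3 kWh/therm) = 4,515 kWh
Cost = 4,515 kWh × £0.213/kWh = £961.72 ≈ £962

£962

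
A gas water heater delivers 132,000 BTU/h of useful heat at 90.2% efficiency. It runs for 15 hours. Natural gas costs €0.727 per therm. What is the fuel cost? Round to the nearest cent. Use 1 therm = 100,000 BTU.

€15.96

Heat delivered = 132,000 BTU/h × 15 h = 1,980,000 BTU
Gas input = 1,980,000 / 0.902 = 2,195,122 BTU
= 2,195,122 / 100,000 = 21.95 therm
Cost = 21.95 × €0.727/therm = €15.96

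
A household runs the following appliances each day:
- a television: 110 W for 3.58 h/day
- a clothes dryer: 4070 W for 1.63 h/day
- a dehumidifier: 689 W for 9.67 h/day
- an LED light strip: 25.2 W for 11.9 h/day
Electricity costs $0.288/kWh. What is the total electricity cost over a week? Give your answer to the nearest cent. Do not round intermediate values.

$28.20

television: 110 W × 3.58 h × 7 d = 2,757 Wh = 2.757 kWh
clothes dryer: 4070 W × 1.63 h × 7 d = 46,439 Wh = 46.44 kWh
dehumidifier: 689 W × 9.67 h × 7 d = 46,638 Wh = 46.64 kWh
LED light strip: 25.2 W × 11.9 h × 7 d = 2,099 Wh = 2.099 kWh
Total energy = 2.757 + 46.44 + 46.64 + 2.099 = 97.93 kWh
Cost = 97.93 kWh × $0.288 = $28.20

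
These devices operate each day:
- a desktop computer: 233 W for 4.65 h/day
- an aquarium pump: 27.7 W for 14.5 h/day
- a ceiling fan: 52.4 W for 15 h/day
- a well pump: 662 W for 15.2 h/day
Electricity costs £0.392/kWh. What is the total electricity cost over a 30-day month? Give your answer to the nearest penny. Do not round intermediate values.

desktop computer: 233 W × 4.65 h × 30 d = 32,504 Wh = 32.5 kWh
aquarium pump: 27.7 W × 14.5 h × 30 d = 12,050 Wh = 12.05 kWh
ceiling fan: 52.4 W × 15 h × 30 d = 23,580 Wh = 23.58 kWh
well pump: 662 W × 15.2 h × 30 d = 301,872 Wh = 301.9 kWh
Total energy = 32.5 + 12.05 + 23.58 + 301.9 = 370 kWh
Cost = 370 kWh × £0.392 = £145.04

£145.04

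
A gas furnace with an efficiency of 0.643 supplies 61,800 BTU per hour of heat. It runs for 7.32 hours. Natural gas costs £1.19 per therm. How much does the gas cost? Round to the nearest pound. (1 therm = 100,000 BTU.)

Heat delivered = 61,800 BTU/h × 7.32 h = 452,376 BTU
Gas input = 452,376 / 0.643 = 703,540 BTU
= 703,540 / 100,000 = 7.035 therm
Cost = 7.035 × £1.19/therm = £8.37 ≈ £8

£8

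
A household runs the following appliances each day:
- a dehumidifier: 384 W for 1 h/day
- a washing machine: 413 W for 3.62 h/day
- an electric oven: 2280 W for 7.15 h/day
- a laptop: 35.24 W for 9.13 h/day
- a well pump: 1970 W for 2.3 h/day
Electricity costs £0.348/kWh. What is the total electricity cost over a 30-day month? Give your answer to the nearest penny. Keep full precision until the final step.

£240.47

dehumidifier: 384 W × 1 h × 30 d = 11,520 Wh = 11.52 kWh
washing machine: 413 W × 3.62 h × 30 d = 44,852 Wh = 44.85 kWh
electric oven: 2280 W × 7.15 h × 30 d = 489,060 Wh = 489.1 kWh
laptop: 35.24 W × 9.13 h × 30 d = 9,652 Wh = 9.652 kWh
well pump: 1970 W × 2.3 h × 30 d = 135,930 Wh = 135.9 kWh
Total energy = 11.52 + 44.85 + 489.1 + 9.652 + 135.9 = 691 kWh
Cost = 691 kWh × £0.348 = £240.47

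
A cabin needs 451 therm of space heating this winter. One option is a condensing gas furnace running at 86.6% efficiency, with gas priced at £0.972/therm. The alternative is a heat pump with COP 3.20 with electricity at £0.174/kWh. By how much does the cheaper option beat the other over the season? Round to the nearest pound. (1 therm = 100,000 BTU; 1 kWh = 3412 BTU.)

Heat load = 451 therm × 100,000 = 45,100,000 BTU
Gas: input = 45,100,000 / 0.866 = 52,078,522 BTU = 520.8 therm → 520.8 × £0.972 = £506.20
Heat pump: 45,100,000 BTU / 3412 = 13,220 kWh heat; / 3.20 = 4,131 kWh in → × £0.174 = £718.73
Difference = |£506.20 − £718.73| = £212.53 ≈ £213

£213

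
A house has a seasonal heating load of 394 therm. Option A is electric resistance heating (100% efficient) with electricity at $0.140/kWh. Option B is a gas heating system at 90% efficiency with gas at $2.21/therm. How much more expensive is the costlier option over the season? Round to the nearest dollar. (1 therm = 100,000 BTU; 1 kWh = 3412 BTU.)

Heat load = 394 therm × 100,000 = 39,400,000 BTU
Gas: input = 39,400,000 / 0.90 = 43,777,778 BTU = 437.8 therm → 437.8 × $2.21 = $967.49
Electric: 39,400,000 BTU / 3412 = 11,550 kWh → × $0.140 = $1,616.65
Difference = |$967.49 − $1,616.65| = $649.16 ≈ $649

$649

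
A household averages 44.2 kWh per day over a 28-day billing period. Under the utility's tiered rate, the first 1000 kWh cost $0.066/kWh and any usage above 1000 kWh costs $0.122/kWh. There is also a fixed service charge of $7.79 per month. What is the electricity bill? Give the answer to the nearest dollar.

Usage = 44.2 kWh/day × 28 days = 1237.6 kWh
First 1000 kWh × $0.066 = $66.00
Remaining 237.6 kWh × $0.122 = $28.99
Energy charge = $94.99; + service $7.79 = $102.78 ≈ $103

$103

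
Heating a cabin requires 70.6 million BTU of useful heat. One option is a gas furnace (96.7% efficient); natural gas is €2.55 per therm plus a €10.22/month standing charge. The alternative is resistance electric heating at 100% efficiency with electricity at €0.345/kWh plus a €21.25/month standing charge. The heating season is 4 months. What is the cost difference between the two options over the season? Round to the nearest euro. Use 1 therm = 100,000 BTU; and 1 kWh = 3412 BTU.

Heat load = 70.6 × 10⁶ BTU = 70,600,000 BTU
Gas: input = 70,600,000 / 0.967 = 73,009,307 BTU = 730.1 therm → 730.1 × €2.55 = €1,861.74; + 4 × €10.22 standing = €1,902.62
Electric: 70,600,000 BTU / 3412 = 20,690 kWh → × €0.345 = €7,138.63; + 4 × €21.25 standing = €7,223.63
Difference = |€1,902.62 − €7,223.63| = €5,321.01 ≈ €5321

€5321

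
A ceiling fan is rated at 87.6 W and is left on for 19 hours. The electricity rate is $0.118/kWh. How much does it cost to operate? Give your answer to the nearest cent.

Energy = 87.6 W × 19 h = 1,664 Wh = 1.664 kWh
Cost = 1.664 kWh × $0.118/kWh = $0.20

$0.20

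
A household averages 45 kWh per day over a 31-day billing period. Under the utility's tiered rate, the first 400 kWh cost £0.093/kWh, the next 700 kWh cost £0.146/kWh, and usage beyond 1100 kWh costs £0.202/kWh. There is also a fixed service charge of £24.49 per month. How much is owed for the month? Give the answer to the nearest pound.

Usage = 45 kWh/day × 31 days = 1395 kWh
First 400 kWh × £0.093 = £37.20
Next 700 kWh × £0.146 = £102.20
Remaining 295 kWh × £0.202 = £59.59
Energy charge = £198.99; + service £24.49 = £223.48 ≈ £223

£223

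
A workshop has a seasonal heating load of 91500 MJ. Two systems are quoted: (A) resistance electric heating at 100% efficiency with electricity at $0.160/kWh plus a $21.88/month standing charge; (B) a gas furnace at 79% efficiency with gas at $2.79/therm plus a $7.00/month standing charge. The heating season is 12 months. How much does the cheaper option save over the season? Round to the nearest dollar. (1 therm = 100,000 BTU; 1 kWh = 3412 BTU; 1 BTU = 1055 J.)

$1183

Heat load = 91500 MJ = 91,500,000,000 J / 1055 = 86,729,858 BTU
Gas: input = 86,729,858 / 0.79 = 109,784,630 BTU = 1,098 therm → 1,098 × $2.79 = $3,062.99; + 12 × $7.00 standing = $3,146.99
Electric: 86,729,858 BTU / 3412 = 25,420 kWh → × $0.160 = $4,067.05; + 12 × $21.88 standing = $4,329.61
Difference = |$3,146.99 − $4,329.61| = $1,182.62 ≈ $1183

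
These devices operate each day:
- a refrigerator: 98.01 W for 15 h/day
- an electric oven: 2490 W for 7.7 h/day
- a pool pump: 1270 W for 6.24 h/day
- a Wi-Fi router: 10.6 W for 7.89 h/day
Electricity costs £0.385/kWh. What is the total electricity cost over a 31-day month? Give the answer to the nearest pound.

£342

refrigerator: 98.01 W × 15 h × 31 d = 45,575 Wh = 45.57 kWh
electric oven: 2490 W × 7.7 h × 31 d = 594,363 Wh = 594.4 kWh
pool pump: 1270 W × 6.24 h × 31 d = 245,669 Wh = 245.7 kWh
Wi-Fi router: 10.6 W × 7.89 h × 31 d = 2,593 Wh = 2.593 kWh
Total energy = 45.57 + 594.4 + 245.7 + 2.593 = 888.2 kWh
Cost = 888.2 kWh × £0.385 = £341.96 ≈ £342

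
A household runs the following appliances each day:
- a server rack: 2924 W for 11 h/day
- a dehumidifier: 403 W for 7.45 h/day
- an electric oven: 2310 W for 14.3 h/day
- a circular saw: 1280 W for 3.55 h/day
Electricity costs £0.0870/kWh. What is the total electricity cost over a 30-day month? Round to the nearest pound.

server rack: 2924 W × 11 h × 30 d = 964,920 Wh = 964.9 kWh
dehumidifier: 403 W × 7.45 h × 30 d = 90,070 Wh = 90.07 kWh
electric oven: 2310 W × 14.3 h × 30 d = 990,990 Wh = 991 kWh
circular saw: 1280 W × 3.55 h × 30 d = 136,320 Wh = 136.3 kWh
Total energy = 964.9 + 90.07 + 991 + 136.3 = 2,182 kWh
Cost = 2,182 kWh × £0.0870 = £189.86 ≈ £190

£190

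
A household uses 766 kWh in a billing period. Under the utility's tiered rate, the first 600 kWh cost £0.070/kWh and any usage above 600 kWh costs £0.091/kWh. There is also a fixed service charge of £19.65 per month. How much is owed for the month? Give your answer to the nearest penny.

£76.76

First 600 kWh × £0.070 = £42.00
Remaining 166 kWh × £0.091 = £15.11
Energy charge = £57.11; + service £19.65 = £76.76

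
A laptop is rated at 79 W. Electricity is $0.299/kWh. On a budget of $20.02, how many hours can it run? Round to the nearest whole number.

Energy budget = $20.02 / $0.299 per kWh = 66.96 kWh = 66,957 Wh
Runtime = 66,957 Wh / 79 W = 847.6 h

848 h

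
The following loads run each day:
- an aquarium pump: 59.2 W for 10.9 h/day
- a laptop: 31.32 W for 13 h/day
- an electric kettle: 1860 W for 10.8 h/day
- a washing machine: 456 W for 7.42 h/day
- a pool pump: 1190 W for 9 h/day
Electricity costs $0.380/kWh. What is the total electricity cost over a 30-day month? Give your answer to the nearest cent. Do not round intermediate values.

aquarium pump: 59.2 W × 10.9 h × 30 d = 19,358 Wh = 19.36 kWh
laptop: 31.32 W × 13 h × 30 d = 12,215 Wh = 12.21 kWh
electric kettle: 1860 W × 10.8 h × 30 d = 602,640 Wh = 602.6 kWh
washing machine: 456 W × 7.42 h × 30 d = 101,506 Wh = 101.5 kWh
pool pump: 1190 W × 9 h × 30 d = 321,300 Wh = 321.3 kWh
Total energy = 19.36 + 12.21 + 602.6 + 101.5 + 321.3 = 1,057 kWh
Cost = 1,057 kWh × $0.380 = $401.67

$401.67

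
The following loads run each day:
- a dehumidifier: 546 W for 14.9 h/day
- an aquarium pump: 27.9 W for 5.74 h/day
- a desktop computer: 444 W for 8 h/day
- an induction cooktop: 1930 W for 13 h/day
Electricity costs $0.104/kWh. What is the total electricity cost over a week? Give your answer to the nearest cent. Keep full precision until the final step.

$26.89

dehumidifier: 546 W × 14.9 h × 7 d = 56,948 Wh = 56.95 kWh
aquarium pump: 27.9 W × 5.74 h × 7 d = 1,121 Wh = 1.121 kWh
desktop computer: 444 W × 8 h × 7 d = 24,864 Wh = 24.86 kWh
induction cooktop: 1930 W × 13 h × 7 d = 175,630 Wh = 175.6 kWh
Total energy = 56.95 + 1.121 + 24.86 + 175.6 = 258.6 kWh
Cost = 258.6 kWh × $0.104 = $26.89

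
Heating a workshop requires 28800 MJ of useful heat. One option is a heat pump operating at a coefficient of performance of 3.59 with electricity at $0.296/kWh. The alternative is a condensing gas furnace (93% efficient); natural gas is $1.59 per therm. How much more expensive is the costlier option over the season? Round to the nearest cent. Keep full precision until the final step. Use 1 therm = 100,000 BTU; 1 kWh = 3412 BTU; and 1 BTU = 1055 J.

Heat load = 28800 MJ = 28,800,000,000 J / 1055 = 27,298,578 BTU
Gas: input = 27,298,578 / 0.93 = 29,353,310 BTU = 293.5 therm → 293.5 × $1.59 = $466.72
Heat pump: 27,298,578 BTU / 3412 = 8,001 kWh heat; / 3.59 = 2,229 kWh in → × $0.296 = $659.67
Difference = |$466.72 − $659.67| = $192.95

$192.95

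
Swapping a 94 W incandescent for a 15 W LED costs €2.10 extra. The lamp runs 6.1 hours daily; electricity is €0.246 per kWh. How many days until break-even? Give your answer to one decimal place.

Power saved = 94 − 15 = 79 W
Daily energy saved = 79 W × 6.1 h = 481.9 Wh = 0.4819 kWh
Daily savings = 0.4819 × €0.246 = €0.1185
Payback = €2.10 / €0.1185 per day = 17.71 days

17.7 days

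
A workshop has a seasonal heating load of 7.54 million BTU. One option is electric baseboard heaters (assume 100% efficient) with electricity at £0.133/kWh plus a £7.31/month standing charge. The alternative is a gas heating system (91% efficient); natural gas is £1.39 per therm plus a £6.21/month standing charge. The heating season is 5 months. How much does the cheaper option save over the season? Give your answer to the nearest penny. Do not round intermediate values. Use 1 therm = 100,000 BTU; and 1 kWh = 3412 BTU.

£184.24

Heat load = 7.54 × 10⁶ BTU = 7,540,000 BTU
Gas: input = 7,540,000 / 0.91 = 8,285,714 BTU = 82.86 therm → 82.86 × £1.39 = £115.17; + 5 × £6.21 standing = £146.22
Electric: 7,540,000 BTU / 3412 = 2,210 kWh → × £0.133 = £293.91; + 5 × £7.31 standing = £330.46
Difference = |£146.22 − £330.46| = £184.24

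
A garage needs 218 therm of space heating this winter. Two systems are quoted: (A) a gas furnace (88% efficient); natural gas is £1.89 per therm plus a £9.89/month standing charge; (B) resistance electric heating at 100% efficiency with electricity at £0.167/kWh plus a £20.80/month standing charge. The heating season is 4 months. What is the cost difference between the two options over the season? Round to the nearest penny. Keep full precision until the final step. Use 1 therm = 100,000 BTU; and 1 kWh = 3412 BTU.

Heat load = 218 therm × 100,000 = 21,800,000 BTU
Gas: input = 21,800,000 / 0.88 = 24,772,727 BTU = 247.7 therm → 247.7 × £1.89 = £468.20; + 4 × £9.89 standing = £507.76
Electric: 21,800,000 BTU / 3412 = 6,389 kWh → × £0.167 = £1,067.00; + 4 × £20.80 standing = £1,150.20
Difference = |£507.76 − £1,150.20| = £642.43

£642.43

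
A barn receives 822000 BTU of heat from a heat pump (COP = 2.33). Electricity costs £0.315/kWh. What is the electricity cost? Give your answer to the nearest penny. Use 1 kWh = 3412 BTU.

Heat delivered = 822,000 BTU / 3412 = 240.9 kWh
Electrical input = 240.9 kWh / 2.33 = 103.4 kWh
Cost = 103.4 × £0.315/kWh = £32.57

£32.57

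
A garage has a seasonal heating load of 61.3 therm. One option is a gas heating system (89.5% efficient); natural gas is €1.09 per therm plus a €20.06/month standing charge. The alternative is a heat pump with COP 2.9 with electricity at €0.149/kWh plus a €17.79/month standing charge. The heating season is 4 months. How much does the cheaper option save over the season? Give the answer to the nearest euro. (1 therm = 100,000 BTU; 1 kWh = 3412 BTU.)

€9

Heat load = 61.3 therm × 100,000 = 6,130,000 BTU
Gas: input = 6,130,000 / 0.895 = 6,849,162 BTU = 68.49 therm → 68.49 × €1.09 = €74.66; + 4 × €20.06 standing = €154.90
Heat pump: 6,130,000 BTU / 3412 = 1,797 kWh heat; / 2.9 = 619.5 kWh in → × €0.149 = €92.31; + 4 × €17.79 standing = €163.47
Difference = |€154.90 − €163.47| = €8.57 ≈ €9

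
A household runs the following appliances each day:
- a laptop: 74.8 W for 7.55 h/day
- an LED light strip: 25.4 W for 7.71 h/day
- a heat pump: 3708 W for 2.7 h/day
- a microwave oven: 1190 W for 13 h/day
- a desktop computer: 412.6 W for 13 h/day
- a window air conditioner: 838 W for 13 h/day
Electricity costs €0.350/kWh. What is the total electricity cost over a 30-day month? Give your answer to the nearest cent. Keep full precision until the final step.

laptop: 74.8 W × 7.55 h × 30 d = 16,942 Wh = 16.94 kWh
LED light strip: 25.4 W × 7.71 h × 30 d = 5,875 Wh = 5.875 kWh
heat pump: 3708 W × 2.7 h × 30 d = 300,348 Wh = 300.3 kWh
microwave oven: 1190 W × 13 h × 30 d = 464,100 Wh = 464.1 kWh
desktop computer: 412.6 W × 13 h × 30 d = 160,914 Wh = 160.9 kWh
window air conditioner: 838 W × 13 h × 30 d = 326,820 Wh = 326.8 kWh
Total energy = 16.94 + 5.875 + 300.3 + 464.1 + 160.9 + 326.8 = 1,275 kWh
Cost = 1,275 kWh × €0.350 = €446.25

€446.25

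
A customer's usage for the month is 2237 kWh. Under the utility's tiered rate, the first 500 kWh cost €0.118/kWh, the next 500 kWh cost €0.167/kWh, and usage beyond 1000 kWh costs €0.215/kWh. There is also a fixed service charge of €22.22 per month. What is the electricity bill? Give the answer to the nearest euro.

€431

First 500 kWh × €0.118 = €59.00
Next 500 kWh × €0.167 = €83.50
Remaining 1237 kWh × €0.215 = €265.95
Energy charge = €408.45; + service €22.22 = €430.67 ≈ €431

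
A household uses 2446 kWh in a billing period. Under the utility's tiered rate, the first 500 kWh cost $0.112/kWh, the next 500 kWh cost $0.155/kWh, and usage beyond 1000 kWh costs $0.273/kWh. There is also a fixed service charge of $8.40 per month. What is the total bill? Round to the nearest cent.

First 500 kWh × $0.112 = $56.00
Next 500 kWh × $0.155 = $77.50
Remaining 1446 kWh × $0.273 = $394.76
Energy charge = $528.26; + service $8.40 = $536.66

$536.66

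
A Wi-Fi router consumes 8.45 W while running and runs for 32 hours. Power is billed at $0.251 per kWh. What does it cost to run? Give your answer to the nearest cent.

$0.07

Energy = 8.45 W × 32 h = 270 Wh = 0.2704 kWh
Cost = 0.2704 kWh × $0.251/kWh = $0.07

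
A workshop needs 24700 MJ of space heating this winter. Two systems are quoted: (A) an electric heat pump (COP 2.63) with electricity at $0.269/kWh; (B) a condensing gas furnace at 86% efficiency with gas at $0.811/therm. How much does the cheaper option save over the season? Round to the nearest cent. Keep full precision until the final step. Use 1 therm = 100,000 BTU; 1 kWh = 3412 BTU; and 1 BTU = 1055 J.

Heat load = 24700 MJ = 24,700,000,000 J / 1055 = 23,412,322 BTU
Gas: input = 23,412,322 / 0.86 = 27,223,631 BTU = 272.2 therm → 272.2 × $0.811 = $220.78
Heat pump: 23,412,322 BTU / 3412 = 6,862 kWh heat; / 2.63 = 2,609 kWh in → × $0.269 = $701.83
Difference = |$220.78 − $701.83| = $481.05

$481.05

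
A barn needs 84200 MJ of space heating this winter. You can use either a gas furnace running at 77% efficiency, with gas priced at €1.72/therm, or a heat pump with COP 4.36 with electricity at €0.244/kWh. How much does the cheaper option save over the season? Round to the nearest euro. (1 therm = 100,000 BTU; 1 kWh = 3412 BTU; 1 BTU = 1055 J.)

€474

Heat load = 84200 MJ = 84,200,000,000 J / 1055 = 79,810,427 BTU
Gas: input = 79,810,427 / 0.77 = 103,649,905 BTU = 1,036 therm → 1,036 × €1.72 = €1,782.78
Heat pump: 79,810,427 BTU / 3412 = 23,390 kWh heat; / 4.36 = 5,365 kWh in → × €0.244 = €1,309.04
Difference = |€1,782.78 − €1,309.04| = €473.74 ≈ €474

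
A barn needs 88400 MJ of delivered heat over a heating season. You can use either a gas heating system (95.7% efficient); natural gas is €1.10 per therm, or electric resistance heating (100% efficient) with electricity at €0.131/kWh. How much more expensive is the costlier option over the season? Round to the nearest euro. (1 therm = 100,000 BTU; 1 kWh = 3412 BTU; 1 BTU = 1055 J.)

€2254

Heat load = 88400 MJ = 88,400,000,000 J / 1055 = 83,791,469 BTU
Gas: input = 83,791,469 / 0.957 = 87,556,394 BTU = 875.6 therm → 875.6 × €1.10 = €963.12
Electric: 83,791,469 BTU / 3412 = 24,560 kWh → × €0.131 = €3,217.08
Difference = |€963.12 − €3,217.08| = €2,253.96 ≈ €2254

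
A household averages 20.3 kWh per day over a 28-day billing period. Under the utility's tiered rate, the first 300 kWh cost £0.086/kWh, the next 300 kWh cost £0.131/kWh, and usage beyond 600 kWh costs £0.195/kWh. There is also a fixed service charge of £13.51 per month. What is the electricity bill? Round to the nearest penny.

Usage = 20.3 kWh/day × 28 days = 568.4 kWh
First 300 kWh × £0.086 = £25.80
Next 268.4 kWh × £0.131 = £35.16
Remaining tier: 0 kWh (not reached)
Energy charge = £60.96; + service £13.51 = £74.47

£74.47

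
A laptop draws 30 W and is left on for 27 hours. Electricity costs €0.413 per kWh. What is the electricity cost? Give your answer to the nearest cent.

€0.33

Energy = 30 W × 27 h = 810 Wh = 0.81 kWh
Cost = 0.81 kWh × €0.413/kWh = €0.33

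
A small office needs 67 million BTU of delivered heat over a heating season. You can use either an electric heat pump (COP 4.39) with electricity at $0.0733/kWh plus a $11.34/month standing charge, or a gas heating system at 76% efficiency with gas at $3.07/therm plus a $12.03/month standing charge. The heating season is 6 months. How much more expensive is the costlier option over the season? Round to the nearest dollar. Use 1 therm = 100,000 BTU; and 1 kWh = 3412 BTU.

Heat load = 67 × 10⁶ BTU = 67,000,000 BTU
Gas: input = 67,000,000 / 0.76 = 88,157,895 BTU = 881.6 therm → 881.6 × $3.07 = $2,706.45; + 6 × $12.03 standing = $2,778.63
Heat pump: 67,000,000 BTU / 3412 = 19,640 kWh heat; / 4.39 = 4,473 kWh in → × $0.0733 = $327.87; + 6 × $11.34 standing = $395.91
Difference = |$2,778.63 − $395.91| = $2,382.71 ≈ $2383

$2383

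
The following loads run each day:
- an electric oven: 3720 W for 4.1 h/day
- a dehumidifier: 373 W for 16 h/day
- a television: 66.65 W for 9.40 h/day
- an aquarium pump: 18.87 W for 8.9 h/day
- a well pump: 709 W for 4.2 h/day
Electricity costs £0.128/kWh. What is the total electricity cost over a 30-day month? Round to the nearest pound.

electric oven: 3720 W × 4.1 h × 30 d = 457,560 Wh = 457.6 kWh
dehumidifier: 373 W × 16 h × 30 d = 179,040 Wh = 179 kWh
television: 66.65 W × 9.40 h × 30 d = 18,795 Wh = 18.8 kWh
aquarium pump: 18.87 W × 8.9 h × 30 d = 5,038 Wh = 5.038 kWh
well pump: 709 W × 4.2 h × 30 d = 89,334 Wh = 89.33 kWh
Total energy = 457.6 + 179 + 18.8 + 5.038 + 89.33 = 749.8 kWh
Cost = 749.8 kWh × £0.128 = £95.97 ≈ £96

£96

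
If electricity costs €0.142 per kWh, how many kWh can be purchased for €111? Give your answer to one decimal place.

781.7 kWh

€111 / €0.142 per kWh = 781.7 kWh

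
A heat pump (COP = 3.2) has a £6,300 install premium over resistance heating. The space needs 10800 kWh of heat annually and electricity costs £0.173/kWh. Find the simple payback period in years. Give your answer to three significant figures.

4.90 years

Resistance: 10800 kWh × £0.173 = £1,868.40/yr
Heat pump: 10800 / 3.2 = 3375 kWh in → × £0.173 = £583.88/yr
Annual savings = £1,284.52
Payback = £6,300 / £1,284.52 = 4.9 years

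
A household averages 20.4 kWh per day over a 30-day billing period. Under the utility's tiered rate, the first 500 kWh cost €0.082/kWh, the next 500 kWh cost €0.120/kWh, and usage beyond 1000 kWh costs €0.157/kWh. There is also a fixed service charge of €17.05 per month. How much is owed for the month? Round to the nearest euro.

€71

Usage = 20.4 kWh/day × 30 days = 612 kWh
First 500 kWh × €0.082 = €41.00
Next 112 kWh × €0.120 = €13.44
Remaining tier: 0 kWh (not reached)
Energy charge = €54.44; + service €17.05 = €71.49 ≈ €71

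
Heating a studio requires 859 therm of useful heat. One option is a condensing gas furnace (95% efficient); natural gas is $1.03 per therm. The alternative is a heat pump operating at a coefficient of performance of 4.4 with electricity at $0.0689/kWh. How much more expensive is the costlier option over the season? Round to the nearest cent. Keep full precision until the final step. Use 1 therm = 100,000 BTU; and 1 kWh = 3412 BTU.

Heat load = 859 therm × 100,000 = 85,900,000 BTU
Gas: input = 85,900,000 / 0.95 = 90,421,053 BTU = 904.2 therm → 904.2 × $1.03 = $931.34
Heat pump: 85,900,000 BTU / 3412 = 25,180 kWh heat; / 4.4 = 5,722 kWh in → × $0.0689 = $394.23
Difference = |$931.34 − $394.23| = $537.11

$537.11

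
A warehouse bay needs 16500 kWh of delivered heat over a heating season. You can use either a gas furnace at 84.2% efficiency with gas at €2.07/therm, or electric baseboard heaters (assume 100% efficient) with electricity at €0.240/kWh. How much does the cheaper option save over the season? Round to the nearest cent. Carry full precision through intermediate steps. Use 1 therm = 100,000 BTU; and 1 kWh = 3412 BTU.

€2575.95

Heat load = 16500 kWh × 3412 = 56,298,000 BTU
Gas: input = 56,298,000 / 0.842 = 66,862,233 BTU = 668.6 therm → 668.6 × €2.07 = €1,384.05
Electric: 56,298,000 BTU / 3412 = 16,500 kWh → × €0.240 = €3,960.00
Difference = |€1,384.05 − €3,960.00| = €2,575.95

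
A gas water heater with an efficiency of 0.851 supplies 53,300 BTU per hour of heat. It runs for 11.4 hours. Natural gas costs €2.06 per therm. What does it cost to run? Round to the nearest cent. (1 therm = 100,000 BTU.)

€14.71

Heat delivered = 53,300 BTU/h × 11.4 h = 607,620 BTU
Gas input = 607,620 / 0.851 = 714,007 BTU
= 714,007 / 100,000 = 7.14 therm
Cost = 7.14 × €2.06/therm = €14.71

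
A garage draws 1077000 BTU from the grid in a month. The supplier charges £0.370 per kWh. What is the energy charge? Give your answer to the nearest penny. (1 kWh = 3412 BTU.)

1077000 BTU × (0.00029308 kWh/BTU) = 315.7 kWh
Cost = 315.7 kWh × £0.370/kWh = £116.79

£116.79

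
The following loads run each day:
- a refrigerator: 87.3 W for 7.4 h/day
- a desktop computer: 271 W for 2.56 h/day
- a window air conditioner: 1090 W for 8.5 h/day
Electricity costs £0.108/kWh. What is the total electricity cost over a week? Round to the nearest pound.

£8

refrigerator: 87.3 W × 7.4 h × 7 d = 4,522 Wh = 4.522 kWh
desktop computer: 271 W × 2.56 h × 7 d = 4,856 Wh = 4.856 kWh
window air conditioner: 1090 W × 8.5 h × 7 d = 64,855 Wh = 64.86 kWh
Total energy = 4.522 + 4.856 + 64.86 = 74.23 kWh
Cost = 74.23 kWh × £0.108 = £8.02 ≈ £8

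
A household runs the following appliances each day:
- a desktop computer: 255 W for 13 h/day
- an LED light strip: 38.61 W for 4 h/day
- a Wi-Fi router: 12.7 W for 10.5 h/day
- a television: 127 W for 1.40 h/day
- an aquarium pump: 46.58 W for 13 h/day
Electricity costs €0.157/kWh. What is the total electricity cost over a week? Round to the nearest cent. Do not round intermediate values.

desktop computer: 255 W × 13 h × 7 d = 23,205 Wh = 23.2 kWh
LED light strip: 38.61 W × 4 h × 7 d = 1,081 Wh = 1.081 kWh
Wi-Fi router: 12.7 W × 10.5 h × 7 d = 933 Wh = 0.9334 kWh
television: 127 W × 1.40 h × 7 d = 1,245 Wh = 1.245 kWh
aquarium pump: 46.58 W × 13 h × 7 d = 4,239 Wh = 4.239 kWh
Total energy = 23.2 + 1.081 + 0.9334 + 1.245 + 4.239 = 30.7 kWh
Cost = 30.7 kWh × €0.157 = €4.82

€4.82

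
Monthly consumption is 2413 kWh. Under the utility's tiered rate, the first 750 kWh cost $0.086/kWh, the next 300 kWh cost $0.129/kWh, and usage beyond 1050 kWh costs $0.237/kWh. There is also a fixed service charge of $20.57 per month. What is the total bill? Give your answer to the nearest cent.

$446.80

First 750 kWh × $0.086 = $64.50
Next 300 kWh × $0.129 = $38.70
Remaining 1363 kWh × $0.237 = $323.03
Energy charge = $426.23; + service $20.57 = $446.80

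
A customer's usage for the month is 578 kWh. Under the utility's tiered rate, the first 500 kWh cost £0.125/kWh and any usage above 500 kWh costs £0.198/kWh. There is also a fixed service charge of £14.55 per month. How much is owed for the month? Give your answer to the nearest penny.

First 500 kWh × £0.125 = £62.50
Remaining 78 kWh × £0.198 = £15.44
Energy charge = £77.94; + service £14.55 = £92.49

£92.49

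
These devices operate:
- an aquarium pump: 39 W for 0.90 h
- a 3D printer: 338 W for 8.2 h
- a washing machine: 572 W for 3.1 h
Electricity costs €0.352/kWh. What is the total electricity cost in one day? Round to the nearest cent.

€1.61

aquarium pump: 39 W × 0.90 h = 35 Wh = 0.0351 kWh
3D printer: 338 W × 8.2 h = 2,772 Wh = 2.772 kWh
washing machine: 572 W × 3.1 h = 1,773 Wh = 1.773 kWh
Total energy = 0.0351 + 2.772 + 1.773 = 4.58 kWh
Cost = 4.58 kWh × €0.352 = €1.61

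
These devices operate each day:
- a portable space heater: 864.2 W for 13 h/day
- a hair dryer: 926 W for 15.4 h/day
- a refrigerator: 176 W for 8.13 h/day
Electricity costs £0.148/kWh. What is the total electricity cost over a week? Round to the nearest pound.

£28

portable space heater: 864.2 W × 13 h × 7 d = 78,642 Wh = 78.64 kWh
hair dryer: 926 W × 15.4 h × 7 d = 99,823 Wh = 99.82 kWh
refrigerator: 176 W × 8.13 h × 7 d = 10,016 Wh = 10.02 kWh
Total energy = 78.64 + 99.82 + 10.02 = 188.5 kWh
Cost = 188.5 kWh × £0.148 = £27.90 ≈ £28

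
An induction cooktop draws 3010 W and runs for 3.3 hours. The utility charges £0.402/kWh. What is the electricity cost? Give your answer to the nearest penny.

Energy = 3010 W × 3.3 h = 9,933 Wh = 9.933 kWh
Cost = 9.933 kWh × £0.402/kWh = £3.99

£3.99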